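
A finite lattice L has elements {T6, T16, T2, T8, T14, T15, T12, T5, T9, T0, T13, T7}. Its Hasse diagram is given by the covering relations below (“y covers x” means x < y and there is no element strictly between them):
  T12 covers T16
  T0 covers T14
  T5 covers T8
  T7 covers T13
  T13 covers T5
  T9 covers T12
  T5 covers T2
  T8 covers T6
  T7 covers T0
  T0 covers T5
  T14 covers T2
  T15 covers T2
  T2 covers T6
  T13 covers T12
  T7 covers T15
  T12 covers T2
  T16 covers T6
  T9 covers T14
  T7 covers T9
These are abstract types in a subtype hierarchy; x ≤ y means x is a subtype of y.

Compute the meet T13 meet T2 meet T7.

T2

Common lower bounds of {T13, T2, T7}: T2, T6.
The greatest among these is T2.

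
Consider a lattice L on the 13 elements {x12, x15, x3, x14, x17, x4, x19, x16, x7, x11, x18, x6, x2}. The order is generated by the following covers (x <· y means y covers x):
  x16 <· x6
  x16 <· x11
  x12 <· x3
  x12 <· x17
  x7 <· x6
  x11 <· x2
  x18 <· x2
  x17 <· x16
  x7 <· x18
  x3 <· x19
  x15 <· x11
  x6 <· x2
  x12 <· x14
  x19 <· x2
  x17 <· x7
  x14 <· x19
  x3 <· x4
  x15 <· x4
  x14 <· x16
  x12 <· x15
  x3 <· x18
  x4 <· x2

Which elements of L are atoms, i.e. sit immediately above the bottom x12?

The atoms are exactly the elements that cover x12: x14, x15, x17, x3.

x14, x15, x17, x3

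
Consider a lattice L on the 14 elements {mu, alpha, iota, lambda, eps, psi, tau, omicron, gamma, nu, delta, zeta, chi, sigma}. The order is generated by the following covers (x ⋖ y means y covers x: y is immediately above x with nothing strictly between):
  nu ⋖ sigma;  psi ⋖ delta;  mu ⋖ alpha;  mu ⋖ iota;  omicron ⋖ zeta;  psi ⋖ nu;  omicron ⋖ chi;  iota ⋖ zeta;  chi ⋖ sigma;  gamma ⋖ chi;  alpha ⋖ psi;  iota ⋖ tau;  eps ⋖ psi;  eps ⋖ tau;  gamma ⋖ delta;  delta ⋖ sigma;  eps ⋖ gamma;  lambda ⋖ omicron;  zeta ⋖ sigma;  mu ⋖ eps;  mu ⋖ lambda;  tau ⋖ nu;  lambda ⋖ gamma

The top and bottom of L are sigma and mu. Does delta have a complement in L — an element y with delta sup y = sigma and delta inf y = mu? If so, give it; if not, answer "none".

iota

Need y with delta ∨ y = sigma and delta ∧ y = mu.
Checking each element gives: iota.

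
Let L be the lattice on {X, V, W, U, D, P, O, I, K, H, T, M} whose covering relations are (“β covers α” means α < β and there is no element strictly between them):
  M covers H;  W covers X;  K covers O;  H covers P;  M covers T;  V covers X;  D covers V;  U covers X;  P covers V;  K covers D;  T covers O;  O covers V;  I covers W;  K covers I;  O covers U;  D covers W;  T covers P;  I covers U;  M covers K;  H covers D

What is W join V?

D

Common upper bounds of {W, V}: D, H, K, M.
The least among these is D.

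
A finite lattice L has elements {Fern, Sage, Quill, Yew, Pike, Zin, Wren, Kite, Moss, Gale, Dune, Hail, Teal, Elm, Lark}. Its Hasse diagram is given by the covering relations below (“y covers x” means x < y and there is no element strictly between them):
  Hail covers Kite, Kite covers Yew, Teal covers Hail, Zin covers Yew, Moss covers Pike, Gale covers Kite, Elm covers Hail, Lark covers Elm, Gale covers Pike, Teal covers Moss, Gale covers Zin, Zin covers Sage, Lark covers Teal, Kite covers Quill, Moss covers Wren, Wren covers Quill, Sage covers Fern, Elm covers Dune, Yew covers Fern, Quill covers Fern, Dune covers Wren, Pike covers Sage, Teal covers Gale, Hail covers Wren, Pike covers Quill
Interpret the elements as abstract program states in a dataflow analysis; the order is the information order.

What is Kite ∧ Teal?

Kite

Common lower bounds of {Kite, Teal}: Fern, Kite, Quill, Yew.
The greatest among these is Kite.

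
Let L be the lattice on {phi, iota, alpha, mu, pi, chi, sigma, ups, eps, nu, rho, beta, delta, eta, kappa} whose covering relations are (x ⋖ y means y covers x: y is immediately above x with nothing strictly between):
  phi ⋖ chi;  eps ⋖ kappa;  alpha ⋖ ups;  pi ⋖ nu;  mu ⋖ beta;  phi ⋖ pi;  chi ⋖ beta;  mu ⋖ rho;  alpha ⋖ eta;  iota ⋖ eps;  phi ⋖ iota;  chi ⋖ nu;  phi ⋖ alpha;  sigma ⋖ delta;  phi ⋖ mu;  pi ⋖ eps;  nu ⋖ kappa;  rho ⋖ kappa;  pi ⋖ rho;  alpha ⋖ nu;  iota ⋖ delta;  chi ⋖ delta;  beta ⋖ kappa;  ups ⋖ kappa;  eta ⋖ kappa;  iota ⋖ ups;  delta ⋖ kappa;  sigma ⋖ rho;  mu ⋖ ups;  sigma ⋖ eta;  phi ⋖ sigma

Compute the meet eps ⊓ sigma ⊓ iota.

phi

Common lower bounds of {eps, sigma, iota}: phi.
The greatest among these is phi.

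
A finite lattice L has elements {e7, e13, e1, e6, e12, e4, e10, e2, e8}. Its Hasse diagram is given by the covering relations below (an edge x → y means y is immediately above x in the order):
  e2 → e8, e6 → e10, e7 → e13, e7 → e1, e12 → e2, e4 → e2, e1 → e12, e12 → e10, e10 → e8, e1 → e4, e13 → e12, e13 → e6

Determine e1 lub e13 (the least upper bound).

Common upper bounds of {e1, e13}: e10, e12, e2, e8.
The least among these is e12.

e12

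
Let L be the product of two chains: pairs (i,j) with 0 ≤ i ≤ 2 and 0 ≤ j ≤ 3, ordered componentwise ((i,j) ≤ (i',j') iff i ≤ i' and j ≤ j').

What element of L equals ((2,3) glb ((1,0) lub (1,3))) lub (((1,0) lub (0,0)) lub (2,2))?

(1,0) ∨ (1,3) = (1,3)
(2,3) ∧ (1,3) = (1,3)
(1,0) ∨ (0,0) = (1,0)
(1,0) ∨ (2,2) = (2,2)
(1,3) ∨ (2,2) = (2,3)

(2,3)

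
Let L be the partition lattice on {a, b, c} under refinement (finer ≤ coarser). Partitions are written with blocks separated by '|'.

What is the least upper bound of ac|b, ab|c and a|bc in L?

abc

The join of ac|b, ab|c, a|bc merges any blocks that overlap across the partitions, giving abc.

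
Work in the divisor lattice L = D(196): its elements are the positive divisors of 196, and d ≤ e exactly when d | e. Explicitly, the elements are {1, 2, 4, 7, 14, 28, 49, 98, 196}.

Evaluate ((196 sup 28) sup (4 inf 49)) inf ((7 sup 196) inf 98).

196 ∨ 28 = 196
4 ∧ 49 = 1
196 ∨ 1 = 196
7 ∨ 196 = 196
196 ∧ 98 = 98
196 ∧ 98 = 98

98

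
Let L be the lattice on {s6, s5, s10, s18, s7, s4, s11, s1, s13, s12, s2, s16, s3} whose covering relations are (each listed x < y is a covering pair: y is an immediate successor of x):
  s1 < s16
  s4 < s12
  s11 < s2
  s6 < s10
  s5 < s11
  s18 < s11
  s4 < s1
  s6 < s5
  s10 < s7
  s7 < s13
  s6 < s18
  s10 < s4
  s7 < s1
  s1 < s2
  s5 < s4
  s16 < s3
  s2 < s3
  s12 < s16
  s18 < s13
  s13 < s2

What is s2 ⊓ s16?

Common lower bounds of {s2, s16}: s1, s10, s4, s5, s6, s7.
The greatest among these is s1.

s1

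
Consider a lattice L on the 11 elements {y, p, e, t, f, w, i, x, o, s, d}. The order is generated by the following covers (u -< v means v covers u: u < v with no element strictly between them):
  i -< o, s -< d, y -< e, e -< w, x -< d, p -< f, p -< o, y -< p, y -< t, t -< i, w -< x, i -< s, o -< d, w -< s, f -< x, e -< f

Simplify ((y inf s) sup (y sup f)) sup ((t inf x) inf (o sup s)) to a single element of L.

y ∧ s = y
y ∨ f = f
y ∨ f = f
t ∧ x = y
o ∨ s = d
y ∧ d = y
f ∨ y = f

f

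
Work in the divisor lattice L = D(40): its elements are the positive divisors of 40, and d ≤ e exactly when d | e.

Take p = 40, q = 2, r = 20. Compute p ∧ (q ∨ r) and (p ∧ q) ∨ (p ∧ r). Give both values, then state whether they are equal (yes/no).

q ∨ r = 20, so p ∧ (q ∨ r) = 40 ∧ 20 = 20.
p ∧ q = 2 and p ∧ r = 20, so (p ∧ q) ∨ (p ∧ r) = 2 ∨ 20 = 20.
Equal: yes.

20; 20; yes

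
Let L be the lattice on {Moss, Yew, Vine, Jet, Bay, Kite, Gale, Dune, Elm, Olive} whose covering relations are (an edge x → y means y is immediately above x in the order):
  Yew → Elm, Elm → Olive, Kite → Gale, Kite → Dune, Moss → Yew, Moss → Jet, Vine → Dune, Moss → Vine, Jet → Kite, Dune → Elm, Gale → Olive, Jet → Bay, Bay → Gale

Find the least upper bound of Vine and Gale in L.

Olive

Common upper bounds of {Vine, Gale}: Olive.
The least among these is Olive.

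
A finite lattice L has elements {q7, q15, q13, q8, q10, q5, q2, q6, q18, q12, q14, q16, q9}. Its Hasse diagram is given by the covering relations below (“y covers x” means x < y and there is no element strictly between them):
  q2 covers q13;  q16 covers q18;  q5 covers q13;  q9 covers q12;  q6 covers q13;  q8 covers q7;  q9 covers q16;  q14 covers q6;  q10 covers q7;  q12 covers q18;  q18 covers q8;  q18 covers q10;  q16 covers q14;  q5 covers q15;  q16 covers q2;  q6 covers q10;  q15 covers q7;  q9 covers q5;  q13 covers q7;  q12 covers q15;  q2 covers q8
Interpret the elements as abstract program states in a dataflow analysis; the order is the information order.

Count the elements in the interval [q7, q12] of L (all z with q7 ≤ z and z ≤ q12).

The interval [q7, q12] = {q10, q12, q15, q18, q7, q8}, which has 6 elements.

6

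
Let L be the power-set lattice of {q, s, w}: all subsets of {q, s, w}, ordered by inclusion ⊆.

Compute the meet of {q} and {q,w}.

{q}

Under ⊆, meet is intersection: {q} ∩ {q,w} = {q}.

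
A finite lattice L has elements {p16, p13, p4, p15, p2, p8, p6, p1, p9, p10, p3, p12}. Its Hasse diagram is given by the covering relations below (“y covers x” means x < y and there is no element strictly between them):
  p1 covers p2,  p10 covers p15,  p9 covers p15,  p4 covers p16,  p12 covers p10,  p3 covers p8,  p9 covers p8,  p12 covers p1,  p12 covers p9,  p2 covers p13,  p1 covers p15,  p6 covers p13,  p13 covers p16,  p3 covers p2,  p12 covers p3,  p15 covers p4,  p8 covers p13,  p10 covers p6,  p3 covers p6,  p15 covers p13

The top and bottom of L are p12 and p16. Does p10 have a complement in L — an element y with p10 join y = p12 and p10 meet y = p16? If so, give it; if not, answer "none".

none

For every candidate y, either p10 ∨ y ≠ p12 or p10 ∧ y ≠ p16; no complement exists.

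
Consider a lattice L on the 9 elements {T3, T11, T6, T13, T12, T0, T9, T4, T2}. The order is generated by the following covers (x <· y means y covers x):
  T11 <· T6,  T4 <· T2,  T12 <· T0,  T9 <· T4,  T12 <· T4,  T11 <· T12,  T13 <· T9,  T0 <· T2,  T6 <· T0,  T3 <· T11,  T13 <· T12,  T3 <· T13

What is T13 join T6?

Common upper bounds of {T13, T6}: T0, T2.
The least among these is T0.

T0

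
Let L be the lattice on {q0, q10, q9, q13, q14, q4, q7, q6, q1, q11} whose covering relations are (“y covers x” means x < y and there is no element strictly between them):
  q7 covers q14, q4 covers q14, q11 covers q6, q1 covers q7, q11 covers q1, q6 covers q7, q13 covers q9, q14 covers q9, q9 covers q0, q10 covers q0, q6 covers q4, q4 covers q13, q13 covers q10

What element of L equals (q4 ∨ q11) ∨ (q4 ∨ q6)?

q11

q4 ∨ q11 = q11
q4 ∨ q6 = q6
q11 ∨ q6 = q11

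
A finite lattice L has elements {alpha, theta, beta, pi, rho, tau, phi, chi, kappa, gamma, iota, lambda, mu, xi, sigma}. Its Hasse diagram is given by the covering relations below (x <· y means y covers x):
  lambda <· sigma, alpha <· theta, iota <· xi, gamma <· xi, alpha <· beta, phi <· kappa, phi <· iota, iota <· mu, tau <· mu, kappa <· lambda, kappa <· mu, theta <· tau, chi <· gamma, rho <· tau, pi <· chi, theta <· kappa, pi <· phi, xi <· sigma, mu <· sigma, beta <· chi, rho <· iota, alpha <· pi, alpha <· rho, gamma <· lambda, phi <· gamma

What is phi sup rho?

iota

Common upper bounds of {phi, rho}: iota, mu, sigma, xi.
The least among these is iota.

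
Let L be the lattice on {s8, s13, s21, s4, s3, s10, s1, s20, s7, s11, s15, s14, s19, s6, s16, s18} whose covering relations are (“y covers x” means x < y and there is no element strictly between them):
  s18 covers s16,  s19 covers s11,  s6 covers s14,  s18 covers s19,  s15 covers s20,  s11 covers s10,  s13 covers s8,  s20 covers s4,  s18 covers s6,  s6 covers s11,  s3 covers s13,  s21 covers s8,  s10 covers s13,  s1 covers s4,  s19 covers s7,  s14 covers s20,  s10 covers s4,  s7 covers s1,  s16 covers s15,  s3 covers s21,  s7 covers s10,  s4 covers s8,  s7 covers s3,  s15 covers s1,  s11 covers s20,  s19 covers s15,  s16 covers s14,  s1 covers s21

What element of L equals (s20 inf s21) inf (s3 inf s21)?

s20 ∧ s21 = s8
s3 ∧ s21 = s21
s8 ∧ s21 = s8

s8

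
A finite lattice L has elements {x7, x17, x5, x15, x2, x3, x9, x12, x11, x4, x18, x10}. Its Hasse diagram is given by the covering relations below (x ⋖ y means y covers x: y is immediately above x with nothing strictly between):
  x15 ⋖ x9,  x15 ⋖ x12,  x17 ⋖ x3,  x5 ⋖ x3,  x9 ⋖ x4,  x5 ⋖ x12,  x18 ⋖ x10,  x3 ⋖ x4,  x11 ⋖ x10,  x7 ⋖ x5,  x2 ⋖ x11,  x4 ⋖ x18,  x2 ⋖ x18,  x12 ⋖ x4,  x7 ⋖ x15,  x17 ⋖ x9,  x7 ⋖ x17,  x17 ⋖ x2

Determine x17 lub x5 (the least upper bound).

Common upper bounds of {x17, x5}: x10, x18, x3, x4.
The least among these is x3.

x3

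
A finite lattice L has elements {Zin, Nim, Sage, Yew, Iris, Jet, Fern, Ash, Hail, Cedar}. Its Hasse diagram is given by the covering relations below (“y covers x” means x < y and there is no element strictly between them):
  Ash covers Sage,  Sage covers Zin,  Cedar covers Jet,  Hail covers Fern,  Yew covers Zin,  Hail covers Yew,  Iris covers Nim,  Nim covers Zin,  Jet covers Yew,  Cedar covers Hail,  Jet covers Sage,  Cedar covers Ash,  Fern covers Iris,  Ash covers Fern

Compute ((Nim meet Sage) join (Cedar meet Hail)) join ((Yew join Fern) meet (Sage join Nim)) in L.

Nim ∧ Sage = Zin
Cedar ∧ Hail = Hail
Zin ∨ Hail = Hail
Yew ∨ Fern = Hail
Sage ∨ Nim = Ash
Hail ∧ Ash = Fern
Hail ∨ Fern = Hail

Hail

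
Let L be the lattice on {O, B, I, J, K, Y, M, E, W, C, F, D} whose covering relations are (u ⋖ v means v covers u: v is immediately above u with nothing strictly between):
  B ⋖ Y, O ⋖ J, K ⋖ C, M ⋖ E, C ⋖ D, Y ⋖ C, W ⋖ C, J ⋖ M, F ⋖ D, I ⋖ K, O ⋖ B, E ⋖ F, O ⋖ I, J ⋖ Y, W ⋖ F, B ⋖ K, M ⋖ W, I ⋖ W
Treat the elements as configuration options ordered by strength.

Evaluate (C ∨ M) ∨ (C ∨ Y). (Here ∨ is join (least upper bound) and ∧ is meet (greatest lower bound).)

C ∨ M = C
C ∨ Y = C
C ∨ C = C

C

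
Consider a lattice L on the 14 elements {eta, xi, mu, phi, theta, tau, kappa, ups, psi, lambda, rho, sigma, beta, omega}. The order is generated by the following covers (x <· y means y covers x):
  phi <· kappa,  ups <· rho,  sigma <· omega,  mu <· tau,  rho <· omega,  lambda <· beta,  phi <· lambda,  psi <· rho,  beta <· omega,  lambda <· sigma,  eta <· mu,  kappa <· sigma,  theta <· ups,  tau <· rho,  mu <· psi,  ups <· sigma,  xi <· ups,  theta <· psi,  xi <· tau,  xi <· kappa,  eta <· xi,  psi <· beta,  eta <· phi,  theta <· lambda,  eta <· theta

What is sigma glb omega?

Common lower bounds of {sigma, omega}: eta, kappa, lambda, phi, sigma, theta, ups, xi.
The greatest among these is sigma.

sigma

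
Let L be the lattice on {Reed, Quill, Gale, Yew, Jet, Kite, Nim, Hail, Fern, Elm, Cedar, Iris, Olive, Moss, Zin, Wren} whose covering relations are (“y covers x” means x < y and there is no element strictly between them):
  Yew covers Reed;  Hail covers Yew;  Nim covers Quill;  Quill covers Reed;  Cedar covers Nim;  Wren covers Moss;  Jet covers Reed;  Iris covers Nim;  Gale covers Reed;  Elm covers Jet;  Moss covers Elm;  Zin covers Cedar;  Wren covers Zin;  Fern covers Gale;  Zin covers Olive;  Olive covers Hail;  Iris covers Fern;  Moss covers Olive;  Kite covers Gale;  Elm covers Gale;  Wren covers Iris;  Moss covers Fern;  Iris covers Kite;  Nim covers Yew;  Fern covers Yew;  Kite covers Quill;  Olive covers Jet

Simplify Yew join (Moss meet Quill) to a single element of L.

Yew

Moss ∧ Quill = Reed
Yew ∨ Reed = Yew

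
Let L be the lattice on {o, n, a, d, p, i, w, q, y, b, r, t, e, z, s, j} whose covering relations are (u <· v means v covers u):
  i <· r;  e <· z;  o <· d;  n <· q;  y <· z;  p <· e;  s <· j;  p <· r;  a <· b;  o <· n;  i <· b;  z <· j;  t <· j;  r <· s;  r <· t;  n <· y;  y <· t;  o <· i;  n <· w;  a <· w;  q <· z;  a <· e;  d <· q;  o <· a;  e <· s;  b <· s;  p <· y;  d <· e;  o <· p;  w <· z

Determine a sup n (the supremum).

Common upper bounds of {a, n}: j, w, z.
The least among these is w.

w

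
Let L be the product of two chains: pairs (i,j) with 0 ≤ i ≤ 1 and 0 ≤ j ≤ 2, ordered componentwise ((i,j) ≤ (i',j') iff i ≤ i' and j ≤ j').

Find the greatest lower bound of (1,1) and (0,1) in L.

In a product of chains, the meet is componentwise min, giving (0,1).

(0,1)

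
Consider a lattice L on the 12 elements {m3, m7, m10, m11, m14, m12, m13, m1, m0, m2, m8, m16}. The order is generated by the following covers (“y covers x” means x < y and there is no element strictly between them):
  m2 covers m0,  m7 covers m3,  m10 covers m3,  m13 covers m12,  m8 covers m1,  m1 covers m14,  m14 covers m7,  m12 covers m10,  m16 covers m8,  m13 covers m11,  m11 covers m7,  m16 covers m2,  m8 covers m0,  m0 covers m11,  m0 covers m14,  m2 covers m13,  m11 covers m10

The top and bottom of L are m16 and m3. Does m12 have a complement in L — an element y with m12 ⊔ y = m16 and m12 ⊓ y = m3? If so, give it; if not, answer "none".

Need y with m12 ∨ y = m16 and m12 ∧ y = m3.
Checking each element gives: m1.

m1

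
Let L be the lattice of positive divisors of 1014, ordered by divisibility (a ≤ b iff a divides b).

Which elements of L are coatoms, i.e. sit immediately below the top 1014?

338, 507, 78

The coatoms are exactly the elements covered by 1014: 338, 507, 78.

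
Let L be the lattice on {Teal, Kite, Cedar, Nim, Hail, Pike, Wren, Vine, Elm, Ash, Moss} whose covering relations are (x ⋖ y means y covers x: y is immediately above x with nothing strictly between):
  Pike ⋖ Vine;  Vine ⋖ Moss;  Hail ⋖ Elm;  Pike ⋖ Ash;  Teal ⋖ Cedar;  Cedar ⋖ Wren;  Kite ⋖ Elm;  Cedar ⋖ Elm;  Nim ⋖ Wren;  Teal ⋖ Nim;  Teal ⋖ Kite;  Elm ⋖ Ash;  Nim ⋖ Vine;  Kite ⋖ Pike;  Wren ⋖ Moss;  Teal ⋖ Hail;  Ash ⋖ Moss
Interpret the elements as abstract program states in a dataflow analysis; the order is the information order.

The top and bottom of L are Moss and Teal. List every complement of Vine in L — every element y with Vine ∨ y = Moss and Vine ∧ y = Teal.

Cedar, Hail

Need y with Vine ∨ y = Moss and Vine ∧ y = Teal.
Checking each element gives: Cedar, Hail.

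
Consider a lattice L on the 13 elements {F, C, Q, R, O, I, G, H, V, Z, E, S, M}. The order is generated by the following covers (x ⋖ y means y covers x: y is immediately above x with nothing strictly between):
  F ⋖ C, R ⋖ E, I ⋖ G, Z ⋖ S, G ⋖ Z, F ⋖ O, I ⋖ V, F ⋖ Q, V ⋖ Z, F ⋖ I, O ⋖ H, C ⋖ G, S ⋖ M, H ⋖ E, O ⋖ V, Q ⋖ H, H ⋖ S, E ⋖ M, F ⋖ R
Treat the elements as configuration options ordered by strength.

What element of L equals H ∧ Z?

H ∧ Z = O

O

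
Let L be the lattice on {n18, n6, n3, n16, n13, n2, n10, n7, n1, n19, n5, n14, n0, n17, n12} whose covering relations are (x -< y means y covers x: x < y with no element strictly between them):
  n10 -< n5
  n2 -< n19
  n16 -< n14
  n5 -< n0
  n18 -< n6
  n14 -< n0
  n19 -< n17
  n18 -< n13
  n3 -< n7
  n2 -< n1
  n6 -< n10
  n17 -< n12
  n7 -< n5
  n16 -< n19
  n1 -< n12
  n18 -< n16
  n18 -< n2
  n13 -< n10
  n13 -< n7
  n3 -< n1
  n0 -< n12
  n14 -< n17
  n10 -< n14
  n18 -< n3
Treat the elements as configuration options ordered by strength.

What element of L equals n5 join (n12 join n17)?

n12 ∨ n17 = n12
n5 ∨ n12 = n12

n12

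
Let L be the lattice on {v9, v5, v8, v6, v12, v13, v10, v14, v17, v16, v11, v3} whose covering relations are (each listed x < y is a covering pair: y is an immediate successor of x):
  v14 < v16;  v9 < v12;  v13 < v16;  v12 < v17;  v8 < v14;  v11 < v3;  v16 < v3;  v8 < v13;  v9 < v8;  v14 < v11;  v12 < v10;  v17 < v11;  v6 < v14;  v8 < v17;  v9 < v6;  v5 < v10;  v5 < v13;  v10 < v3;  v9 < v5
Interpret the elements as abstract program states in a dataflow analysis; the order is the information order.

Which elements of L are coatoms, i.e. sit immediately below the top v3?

The coatoms are exactly the elements covered by v3: v10, v11, v16.

v10, v11, v16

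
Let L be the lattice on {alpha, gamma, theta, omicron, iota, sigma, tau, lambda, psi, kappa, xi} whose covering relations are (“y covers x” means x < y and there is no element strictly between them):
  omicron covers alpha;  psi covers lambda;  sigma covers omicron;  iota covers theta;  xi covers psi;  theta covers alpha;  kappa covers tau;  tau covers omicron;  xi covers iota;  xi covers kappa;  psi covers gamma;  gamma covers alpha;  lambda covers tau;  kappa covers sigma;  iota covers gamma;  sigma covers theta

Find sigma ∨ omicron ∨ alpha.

sigma

Common upper bounds of {sigma, omicron, alpha}: kappa, sigma, xi.
The least among these is sigma.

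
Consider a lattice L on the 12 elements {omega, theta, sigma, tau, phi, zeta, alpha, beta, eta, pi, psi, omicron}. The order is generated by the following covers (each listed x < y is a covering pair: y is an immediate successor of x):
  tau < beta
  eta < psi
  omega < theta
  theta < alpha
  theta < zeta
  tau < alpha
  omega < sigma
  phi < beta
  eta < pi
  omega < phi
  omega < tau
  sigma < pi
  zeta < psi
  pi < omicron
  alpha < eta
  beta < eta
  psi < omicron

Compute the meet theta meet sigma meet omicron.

Common lower bounds of {theta, sigma, omicron}: omega.
The greatest among these is omega.

omega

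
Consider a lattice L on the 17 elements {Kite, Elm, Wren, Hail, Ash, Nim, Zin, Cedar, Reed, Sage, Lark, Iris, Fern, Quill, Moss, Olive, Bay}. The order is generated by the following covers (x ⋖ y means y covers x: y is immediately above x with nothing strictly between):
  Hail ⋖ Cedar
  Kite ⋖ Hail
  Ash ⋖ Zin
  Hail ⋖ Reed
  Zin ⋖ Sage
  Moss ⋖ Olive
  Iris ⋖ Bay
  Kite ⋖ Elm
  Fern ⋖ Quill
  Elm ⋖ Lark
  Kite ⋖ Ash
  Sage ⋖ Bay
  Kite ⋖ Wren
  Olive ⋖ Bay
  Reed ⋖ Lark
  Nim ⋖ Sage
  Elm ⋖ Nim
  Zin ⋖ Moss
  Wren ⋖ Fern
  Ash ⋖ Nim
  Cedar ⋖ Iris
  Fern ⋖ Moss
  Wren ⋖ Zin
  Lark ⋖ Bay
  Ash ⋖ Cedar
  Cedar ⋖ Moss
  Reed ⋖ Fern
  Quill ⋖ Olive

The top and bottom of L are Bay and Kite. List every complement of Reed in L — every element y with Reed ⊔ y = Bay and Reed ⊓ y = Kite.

Need y with Reed ∨ y = Bay and Reed ∧ y = Kite.
Checking each element gives: Nim, Sage.

Nim, Sage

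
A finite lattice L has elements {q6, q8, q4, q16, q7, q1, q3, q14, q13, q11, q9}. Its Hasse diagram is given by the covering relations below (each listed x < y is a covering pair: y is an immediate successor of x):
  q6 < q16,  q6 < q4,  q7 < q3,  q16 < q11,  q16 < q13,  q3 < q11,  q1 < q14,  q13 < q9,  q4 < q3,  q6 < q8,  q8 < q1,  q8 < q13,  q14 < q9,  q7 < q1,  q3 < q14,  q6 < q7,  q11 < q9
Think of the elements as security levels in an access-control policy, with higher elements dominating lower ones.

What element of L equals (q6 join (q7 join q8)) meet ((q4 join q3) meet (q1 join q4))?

q7 ∨ q8 = q1
q6 ∨ q1 = q1
q4 ∨ q3 = q3
q1 ∨ q4 = q14
q3 ∧ q14 = q3
q1 ∧ q3 = q7

q7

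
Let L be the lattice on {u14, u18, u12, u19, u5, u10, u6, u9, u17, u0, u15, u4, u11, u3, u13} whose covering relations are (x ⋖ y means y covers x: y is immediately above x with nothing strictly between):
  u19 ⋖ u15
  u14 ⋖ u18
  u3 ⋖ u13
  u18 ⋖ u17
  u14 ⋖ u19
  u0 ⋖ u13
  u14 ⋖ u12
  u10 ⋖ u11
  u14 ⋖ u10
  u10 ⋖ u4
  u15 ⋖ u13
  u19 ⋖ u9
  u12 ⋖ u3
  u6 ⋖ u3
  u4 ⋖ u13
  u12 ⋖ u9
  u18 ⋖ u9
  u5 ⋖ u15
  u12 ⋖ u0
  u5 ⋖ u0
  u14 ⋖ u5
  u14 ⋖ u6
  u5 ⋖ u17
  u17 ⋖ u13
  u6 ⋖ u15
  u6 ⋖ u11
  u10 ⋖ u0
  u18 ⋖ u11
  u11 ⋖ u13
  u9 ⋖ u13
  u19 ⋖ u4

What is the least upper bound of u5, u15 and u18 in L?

Common upper bounds of {u5, u15, u18}: u13.
The least among these is u13.

u13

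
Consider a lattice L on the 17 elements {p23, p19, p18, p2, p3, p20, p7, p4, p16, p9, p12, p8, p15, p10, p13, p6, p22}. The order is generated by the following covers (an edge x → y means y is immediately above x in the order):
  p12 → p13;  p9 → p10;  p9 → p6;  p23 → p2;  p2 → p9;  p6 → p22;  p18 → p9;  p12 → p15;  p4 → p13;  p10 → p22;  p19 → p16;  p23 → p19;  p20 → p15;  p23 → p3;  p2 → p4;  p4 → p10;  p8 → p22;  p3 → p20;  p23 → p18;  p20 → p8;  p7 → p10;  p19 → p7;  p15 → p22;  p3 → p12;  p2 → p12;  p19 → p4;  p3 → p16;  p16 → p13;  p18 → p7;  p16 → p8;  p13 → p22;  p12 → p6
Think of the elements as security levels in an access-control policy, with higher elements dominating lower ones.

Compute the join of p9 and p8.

Common upper bounds of {p9, p8}: p22.
The least among these is p22.

p22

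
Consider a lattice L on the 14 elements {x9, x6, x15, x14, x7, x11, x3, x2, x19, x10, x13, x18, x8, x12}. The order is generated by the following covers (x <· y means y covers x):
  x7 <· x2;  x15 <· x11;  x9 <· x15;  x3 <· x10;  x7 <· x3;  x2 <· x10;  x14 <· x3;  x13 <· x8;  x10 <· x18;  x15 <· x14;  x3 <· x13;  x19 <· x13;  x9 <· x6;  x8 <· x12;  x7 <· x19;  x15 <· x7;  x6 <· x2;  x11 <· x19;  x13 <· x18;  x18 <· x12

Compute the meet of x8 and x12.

Common lower bounds of {x8, x12}: x11, x13, x14, x15, x19, x3, x7, x8, x9.
The greatest among these is x8.

x8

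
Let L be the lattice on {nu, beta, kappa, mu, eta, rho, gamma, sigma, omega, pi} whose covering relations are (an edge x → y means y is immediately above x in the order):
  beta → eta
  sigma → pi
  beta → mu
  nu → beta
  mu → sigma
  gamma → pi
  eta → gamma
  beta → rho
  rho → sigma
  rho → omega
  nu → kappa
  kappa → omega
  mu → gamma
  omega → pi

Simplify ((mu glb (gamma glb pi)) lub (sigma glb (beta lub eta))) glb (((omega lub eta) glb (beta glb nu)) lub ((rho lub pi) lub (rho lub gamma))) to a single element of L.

mu

gamma ∧ pi = gamma
mu ∧ gamma = mu
beta ∨ eta = eta
sigma ∧ eta = beta
mu ∨ beta = mu
omega ∨ eta = pi
beta ∧ nu = nu
pi ∧ nu = nu
rho ∨ pi = pi
rho ∨ gamma = pi
pi ∨ pi = pi
nu ∨ pi = pi
mu ∧ pi = mu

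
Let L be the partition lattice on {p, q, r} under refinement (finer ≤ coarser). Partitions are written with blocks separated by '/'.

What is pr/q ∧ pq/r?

p/q/r

Common lower bounds of {pr/q, pq/r}: p/q/r.
The greatest among these is p/q/r.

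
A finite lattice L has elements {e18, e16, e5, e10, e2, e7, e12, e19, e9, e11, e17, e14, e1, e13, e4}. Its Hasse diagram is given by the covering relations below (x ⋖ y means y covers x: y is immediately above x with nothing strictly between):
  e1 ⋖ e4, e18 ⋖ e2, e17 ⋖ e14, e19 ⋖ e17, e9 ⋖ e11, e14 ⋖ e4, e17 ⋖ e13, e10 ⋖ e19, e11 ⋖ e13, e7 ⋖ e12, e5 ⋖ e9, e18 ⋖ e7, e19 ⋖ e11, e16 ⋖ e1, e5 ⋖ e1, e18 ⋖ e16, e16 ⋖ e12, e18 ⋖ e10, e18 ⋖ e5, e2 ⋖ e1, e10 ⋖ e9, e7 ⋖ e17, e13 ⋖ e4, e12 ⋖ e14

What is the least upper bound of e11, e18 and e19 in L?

e11

Common upper bounds of {e11, e18, e19}: e11, e13, e4.
The least among these is e11.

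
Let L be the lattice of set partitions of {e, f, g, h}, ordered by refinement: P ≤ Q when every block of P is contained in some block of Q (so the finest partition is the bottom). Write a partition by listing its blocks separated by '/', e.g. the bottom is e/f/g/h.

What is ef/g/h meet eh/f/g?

The meet (common refinement) of ef/g/h and eh/f/g intersects blocks pairwise, giving e/f/g/h.

e/f/g/h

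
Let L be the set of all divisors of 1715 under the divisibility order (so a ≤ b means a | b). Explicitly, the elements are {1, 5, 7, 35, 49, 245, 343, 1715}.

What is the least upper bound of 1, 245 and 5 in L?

Common upper bounds of {1, 245, 5}: 1715, 245.
The least among these is 245.

245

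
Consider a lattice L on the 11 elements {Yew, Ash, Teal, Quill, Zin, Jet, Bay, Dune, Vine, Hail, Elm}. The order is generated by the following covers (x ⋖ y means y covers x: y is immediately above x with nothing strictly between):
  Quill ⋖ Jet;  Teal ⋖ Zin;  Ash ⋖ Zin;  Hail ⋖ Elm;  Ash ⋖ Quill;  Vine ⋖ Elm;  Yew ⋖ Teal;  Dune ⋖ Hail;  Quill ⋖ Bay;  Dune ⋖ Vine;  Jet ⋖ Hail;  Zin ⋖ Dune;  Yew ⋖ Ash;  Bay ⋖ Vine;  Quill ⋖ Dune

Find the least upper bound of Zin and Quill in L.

Common upper bounds of {Zin, Quill}: Dune, Elm, Hail, Vine.
The least among these is Dune.

Dune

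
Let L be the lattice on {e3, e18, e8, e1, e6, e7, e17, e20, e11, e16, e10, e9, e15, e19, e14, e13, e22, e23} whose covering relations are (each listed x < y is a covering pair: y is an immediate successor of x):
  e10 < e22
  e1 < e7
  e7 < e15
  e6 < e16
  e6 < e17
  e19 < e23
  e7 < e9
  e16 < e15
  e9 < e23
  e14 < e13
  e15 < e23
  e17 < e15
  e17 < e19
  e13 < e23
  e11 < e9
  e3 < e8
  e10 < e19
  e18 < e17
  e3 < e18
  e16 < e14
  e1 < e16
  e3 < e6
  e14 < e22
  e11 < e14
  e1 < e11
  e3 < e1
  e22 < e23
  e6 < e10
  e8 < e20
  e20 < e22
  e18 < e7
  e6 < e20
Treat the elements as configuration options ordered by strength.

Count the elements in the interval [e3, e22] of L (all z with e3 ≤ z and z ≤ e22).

The interval [e3, e22] = {e1, e10, e11, e14, e16, e20, e22, e3, e6, e8}, which has 10 elements.

10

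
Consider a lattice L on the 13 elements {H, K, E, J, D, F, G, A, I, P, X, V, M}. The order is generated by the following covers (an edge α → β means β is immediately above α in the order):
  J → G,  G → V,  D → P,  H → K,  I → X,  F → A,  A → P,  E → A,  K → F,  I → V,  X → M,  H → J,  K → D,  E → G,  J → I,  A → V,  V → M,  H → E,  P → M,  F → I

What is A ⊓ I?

Common lower bounds of {A, I}: F, H, K.
The greatest among these is F.

F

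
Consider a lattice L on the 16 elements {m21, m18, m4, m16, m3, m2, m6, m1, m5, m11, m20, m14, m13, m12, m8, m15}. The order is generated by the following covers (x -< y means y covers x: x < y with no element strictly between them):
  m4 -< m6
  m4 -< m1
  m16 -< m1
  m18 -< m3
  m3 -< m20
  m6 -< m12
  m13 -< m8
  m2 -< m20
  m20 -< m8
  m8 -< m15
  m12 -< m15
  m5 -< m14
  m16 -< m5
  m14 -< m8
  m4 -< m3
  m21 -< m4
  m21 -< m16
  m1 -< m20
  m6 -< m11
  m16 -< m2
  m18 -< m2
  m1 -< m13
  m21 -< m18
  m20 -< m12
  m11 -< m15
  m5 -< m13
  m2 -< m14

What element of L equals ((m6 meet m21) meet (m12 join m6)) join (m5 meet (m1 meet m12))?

m6 ∧ m21 = m21
m12 ∨ m6 = m12
m21 ∧ m12 = m21
m1 ∧ m12 = m1
m5 ∧ m1 = m16
m21 ∨ m16 = m16

m16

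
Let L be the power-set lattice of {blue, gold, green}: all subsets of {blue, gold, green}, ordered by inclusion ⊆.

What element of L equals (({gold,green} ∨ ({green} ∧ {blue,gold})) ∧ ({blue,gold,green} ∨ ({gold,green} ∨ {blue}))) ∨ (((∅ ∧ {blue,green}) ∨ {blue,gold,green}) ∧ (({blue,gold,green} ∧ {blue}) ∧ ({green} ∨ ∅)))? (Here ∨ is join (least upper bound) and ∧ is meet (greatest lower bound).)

{green} ∧ {blue,gold} = ∅
{gold,green} ∨ ∅ = {gold,green}
{gold,green} ∨ {blue} = {blue,gold,green}
{blue,gold,green} ∨ {blue,gold,green} = {blue,gold,green}
{gold,green} ∧ {blue,gold,green} = {gold,green}
∅ ∧ {blue,green} = ∅
∅ ∨ {blue,gold,green} = {blue,gold,green}
{blue,gold,green} ∧ {blue} = {blue}
{green} ∨ ∅ = {green}
{blue} ∧ {green} = ∅
{blue,gold,green} ∧ ∅ = ∅
{gold,green} ∨ ∅ = {gold,green}

{gold,green}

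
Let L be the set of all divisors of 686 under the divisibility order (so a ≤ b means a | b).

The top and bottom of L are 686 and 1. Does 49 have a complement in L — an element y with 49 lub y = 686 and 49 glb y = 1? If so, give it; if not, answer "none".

none

For every candidate y, either 49 ∨ y ≠ 686 or 49 ∧ y ≠ 1; no complement exists.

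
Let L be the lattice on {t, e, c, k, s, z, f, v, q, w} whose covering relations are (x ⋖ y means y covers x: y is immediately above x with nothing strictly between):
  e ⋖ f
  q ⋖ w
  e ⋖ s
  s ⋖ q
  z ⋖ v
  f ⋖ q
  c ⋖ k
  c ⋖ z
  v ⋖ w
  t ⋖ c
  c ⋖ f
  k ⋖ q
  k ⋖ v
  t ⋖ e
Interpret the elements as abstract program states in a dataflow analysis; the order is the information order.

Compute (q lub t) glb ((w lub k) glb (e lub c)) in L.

f

q ∨ t = q
w ∨ k = w
e ∨ c = f
w ∧ f = f
q ∧ f = f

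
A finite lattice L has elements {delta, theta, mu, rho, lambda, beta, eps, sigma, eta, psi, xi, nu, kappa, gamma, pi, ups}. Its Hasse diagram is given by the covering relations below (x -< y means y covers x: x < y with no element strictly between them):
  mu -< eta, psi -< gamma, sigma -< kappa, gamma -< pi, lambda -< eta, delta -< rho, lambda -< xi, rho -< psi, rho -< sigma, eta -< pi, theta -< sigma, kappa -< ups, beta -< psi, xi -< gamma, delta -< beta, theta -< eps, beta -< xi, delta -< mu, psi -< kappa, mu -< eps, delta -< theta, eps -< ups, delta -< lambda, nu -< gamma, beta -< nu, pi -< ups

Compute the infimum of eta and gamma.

Common lower bounds of {eta, gamma}: delta, lambda.
The greatest among these is lambda.

lambda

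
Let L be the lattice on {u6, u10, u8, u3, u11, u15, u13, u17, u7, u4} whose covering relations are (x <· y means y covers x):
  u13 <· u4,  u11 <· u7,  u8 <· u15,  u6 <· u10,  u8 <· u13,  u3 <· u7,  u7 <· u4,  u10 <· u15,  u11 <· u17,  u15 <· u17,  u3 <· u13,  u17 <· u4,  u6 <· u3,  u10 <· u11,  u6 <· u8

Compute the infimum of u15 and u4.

u15

Common lower bounds of {u15, u4}: u10, u15, u6, u8.
The greatest among these is u15.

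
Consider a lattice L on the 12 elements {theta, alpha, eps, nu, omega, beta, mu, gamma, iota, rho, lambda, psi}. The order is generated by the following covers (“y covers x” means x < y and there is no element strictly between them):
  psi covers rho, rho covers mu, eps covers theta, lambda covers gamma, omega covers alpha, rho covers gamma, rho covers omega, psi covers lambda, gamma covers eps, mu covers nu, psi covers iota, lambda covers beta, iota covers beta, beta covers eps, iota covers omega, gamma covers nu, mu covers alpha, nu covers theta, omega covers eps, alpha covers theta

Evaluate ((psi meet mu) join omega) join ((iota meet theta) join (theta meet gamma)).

rho

psi ∧ mu = mu
mu ∨ omega = rho
iota ∧ theta = theta
theta ∧ gamma = theta
theta ∨ theta = theta
rho ∨ theta = rho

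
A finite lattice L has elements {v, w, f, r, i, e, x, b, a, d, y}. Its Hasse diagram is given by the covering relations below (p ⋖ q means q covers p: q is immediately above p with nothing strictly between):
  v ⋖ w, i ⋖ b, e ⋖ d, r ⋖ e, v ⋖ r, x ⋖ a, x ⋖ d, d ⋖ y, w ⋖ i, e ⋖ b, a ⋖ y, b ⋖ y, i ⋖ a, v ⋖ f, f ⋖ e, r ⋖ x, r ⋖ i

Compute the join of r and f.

e

Common upper bounds of {r, f}: b, d, e, y.
The least among these is e.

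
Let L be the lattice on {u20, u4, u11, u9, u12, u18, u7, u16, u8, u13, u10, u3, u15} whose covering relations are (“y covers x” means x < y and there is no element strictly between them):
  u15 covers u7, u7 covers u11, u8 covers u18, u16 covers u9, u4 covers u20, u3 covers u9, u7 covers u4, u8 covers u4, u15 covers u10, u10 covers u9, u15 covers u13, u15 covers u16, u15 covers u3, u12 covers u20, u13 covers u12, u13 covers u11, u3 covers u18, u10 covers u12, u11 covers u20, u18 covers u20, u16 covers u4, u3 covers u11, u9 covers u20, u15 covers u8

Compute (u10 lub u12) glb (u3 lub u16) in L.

u10 ∨ u12 = u10
u3 ∨ u16 = u15
u10 ∧ u15 = u10

u10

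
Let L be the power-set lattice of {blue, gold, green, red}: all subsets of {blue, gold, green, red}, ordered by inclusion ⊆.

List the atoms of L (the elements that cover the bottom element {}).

{blue}, {gold}, {green}, {red}

The atoms are exactly the elements that cover {}: {blue}, {gold}, {green}, {red}.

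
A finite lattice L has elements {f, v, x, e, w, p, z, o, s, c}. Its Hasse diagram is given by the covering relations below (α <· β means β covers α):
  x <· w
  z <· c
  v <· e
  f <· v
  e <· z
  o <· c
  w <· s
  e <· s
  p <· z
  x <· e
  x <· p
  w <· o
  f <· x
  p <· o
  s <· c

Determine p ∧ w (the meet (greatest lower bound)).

x

Common lower bounds of {p, w}: f, x.
The greatest among these is x.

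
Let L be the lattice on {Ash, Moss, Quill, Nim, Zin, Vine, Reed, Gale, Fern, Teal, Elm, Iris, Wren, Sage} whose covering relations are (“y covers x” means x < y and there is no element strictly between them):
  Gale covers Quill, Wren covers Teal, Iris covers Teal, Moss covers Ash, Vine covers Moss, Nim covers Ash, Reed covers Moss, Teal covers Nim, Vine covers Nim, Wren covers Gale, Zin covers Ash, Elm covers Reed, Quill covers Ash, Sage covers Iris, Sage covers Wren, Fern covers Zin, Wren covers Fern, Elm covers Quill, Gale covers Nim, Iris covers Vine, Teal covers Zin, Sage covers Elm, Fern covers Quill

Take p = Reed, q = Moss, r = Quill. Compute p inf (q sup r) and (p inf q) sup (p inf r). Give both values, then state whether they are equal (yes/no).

Reed; Moss; no

q sup r = Elm, so p inf (q sup r) = Reed inf Elm = Reed.
p inf q = Moss and p inf r = Ash, so (p inf q) sup (p inf r) = Moss sup Ash = Moss.
Equal: no.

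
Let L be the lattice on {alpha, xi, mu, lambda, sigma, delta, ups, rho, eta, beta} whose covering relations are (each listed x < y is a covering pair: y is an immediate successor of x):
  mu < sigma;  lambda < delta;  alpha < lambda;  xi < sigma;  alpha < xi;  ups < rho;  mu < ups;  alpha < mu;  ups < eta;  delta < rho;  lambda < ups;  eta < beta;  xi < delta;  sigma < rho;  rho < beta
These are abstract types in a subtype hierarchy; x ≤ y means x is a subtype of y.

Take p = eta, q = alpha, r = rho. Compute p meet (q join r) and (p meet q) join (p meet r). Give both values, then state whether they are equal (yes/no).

q join r = rho, so p meet (q join r) = eta meet rho = ups.
p meet q = alpha and p meet r = ups, so (p meet q) join (p meet r) = alpha join ups = ups.
Equal: yes.

ups; ups; yes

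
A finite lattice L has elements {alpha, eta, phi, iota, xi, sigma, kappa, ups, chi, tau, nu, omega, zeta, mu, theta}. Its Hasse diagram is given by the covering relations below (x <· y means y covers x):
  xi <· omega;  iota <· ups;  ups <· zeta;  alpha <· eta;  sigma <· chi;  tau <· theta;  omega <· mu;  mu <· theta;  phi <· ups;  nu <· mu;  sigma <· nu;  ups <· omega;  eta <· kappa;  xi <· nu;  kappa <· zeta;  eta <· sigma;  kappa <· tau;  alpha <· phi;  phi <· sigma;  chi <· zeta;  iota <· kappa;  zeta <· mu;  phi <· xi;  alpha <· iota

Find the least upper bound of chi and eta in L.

Common upper bounds of {chi, eta}: chi, mu, theta, zeta.
The least among these is chi.

chi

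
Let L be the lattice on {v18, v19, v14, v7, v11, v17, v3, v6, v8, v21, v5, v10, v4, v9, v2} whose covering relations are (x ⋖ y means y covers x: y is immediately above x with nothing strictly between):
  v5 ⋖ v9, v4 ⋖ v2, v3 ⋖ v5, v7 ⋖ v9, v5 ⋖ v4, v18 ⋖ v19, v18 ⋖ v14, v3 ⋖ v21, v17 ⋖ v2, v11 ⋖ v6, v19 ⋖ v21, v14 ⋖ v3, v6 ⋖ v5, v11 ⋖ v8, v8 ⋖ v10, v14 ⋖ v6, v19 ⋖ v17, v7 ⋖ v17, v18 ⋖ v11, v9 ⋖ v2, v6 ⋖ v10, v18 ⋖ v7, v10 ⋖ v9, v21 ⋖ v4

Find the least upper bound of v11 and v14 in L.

Common upper bounds of {v11, v14}: v10, v2, v4, v5, v6, v9.
The least among these is v6.

v6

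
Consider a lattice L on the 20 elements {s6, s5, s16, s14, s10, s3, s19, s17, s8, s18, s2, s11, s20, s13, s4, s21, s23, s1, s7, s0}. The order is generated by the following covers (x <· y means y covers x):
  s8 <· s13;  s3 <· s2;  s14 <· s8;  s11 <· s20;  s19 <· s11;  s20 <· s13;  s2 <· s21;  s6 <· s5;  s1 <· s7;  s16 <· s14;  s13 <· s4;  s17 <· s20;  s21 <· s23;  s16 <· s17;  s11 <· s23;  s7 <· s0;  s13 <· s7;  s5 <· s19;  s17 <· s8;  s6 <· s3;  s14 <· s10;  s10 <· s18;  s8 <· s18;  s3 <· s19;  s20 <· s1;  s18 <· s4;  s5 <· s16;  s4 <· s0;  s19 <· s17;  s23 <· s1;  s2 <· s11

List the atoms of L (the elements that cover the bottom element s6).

The atoms are exactly the elements that cover s6: s3, s5.

s3, s5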